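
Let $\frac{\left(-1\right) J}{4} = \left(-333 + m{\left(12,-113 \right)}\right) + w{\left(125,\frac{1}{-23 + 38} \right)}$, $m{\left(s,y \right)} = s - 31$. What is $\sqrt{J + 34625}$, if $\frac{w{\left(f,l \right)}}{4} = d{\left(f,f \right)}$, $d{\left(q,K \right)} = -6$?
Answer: $\sqrt{36129} \approx 190.08$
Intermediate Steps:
$m{\left(s,y \right)} = -31 + s$
$w{\left(f,l \right)} = -24$ ($w{\left(f,l \right)} = 4 \left(-6\right) = -24$)
$J = 1504$ ($J = - 4 \left(\left(-333 + \left(-31 + 12\right)\right) - 24\right) = - 4 \left(\left(-333 - 19\right) - 24\right) = - 4 \left(-352 - 24\right) = \left(-4\right) \left(-376\right) = 1504$)
$\sqrt{J + 34625} = \sqrt{1504 + 34625} = \sqrt{36129}$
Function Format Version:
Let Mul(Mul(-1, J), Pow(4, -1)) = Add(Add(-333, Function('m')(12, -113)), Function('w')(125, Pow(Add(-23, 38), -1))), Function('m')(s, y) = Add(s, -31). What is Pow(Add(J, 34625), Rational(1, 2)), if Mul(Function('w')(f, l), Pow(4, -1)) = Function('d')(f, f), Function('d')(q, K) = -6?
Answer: Pow(36129, Rational(1, 2)) ≈ 190.08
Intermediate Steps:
Function('m')(s, y) = Add(-31, s)
Function('w')(f, l) = -24 (Function('w')(f, l) = Mul(4, -6) = -24)
J = 1504 (J = Mul(-4, Add(Add(-333, Add(-31, 12)), -24)) = Mul(-4, Add(Add(-333, -19), -24)) = Mul(-4, Add(-352, -24)) = Mul(-4, -376) = 1504)
Pow(Add(J, 34625), Rational(1, 2)) = Pow(Add(1504, 34625), Rational(1, 2)) = Pow(36129, Rational(1, 2))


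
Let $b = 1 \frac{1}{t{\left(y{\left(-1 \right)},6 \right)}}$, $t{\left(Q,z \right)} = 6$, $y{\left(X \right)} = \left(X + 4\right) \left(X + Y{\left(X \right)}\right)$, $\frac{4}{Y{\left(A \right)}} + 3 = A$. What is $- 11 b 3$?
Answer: $- \frac{11}{2} \approx -5.5$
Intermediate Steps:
$Y{\left(A \right)} = \frac{4}{-3 + A}$
$y{\left(X \right)} = \left(4 + X\right) \left(X + \frac{4}{-3 + X}\right)$ ($y{\left(X \right)} = \left(X + 4\right) \left(X + \frac{4}{-3 + X}\right) = \left(4 + X\right) \left(X + \frac{4}{-3 + X}\right)$)
$b = \frac{1}{6}$ ($b = 1 \cdot \frac{1}{6} = \frac{1}{6} \approx 0.16667$)
$- 11 b 3 = \left(-11\right) \frac{1}{6} \cdot 3 = \left(- \frac{11}{6}\right) 3 = - \frac{11}{2}$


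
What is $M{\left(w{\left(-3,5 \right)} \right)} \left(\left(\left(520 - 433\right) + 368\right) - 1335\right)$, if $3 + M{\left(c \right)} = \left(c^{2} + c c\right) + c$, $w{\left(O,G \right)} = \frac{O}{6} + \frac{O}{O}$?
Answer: $1760$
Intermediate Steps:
$w{\left(O,G \right)} = 1 + \frac{O}{6}$ ($w{\left(O,G \right)} = O \frac{1}{6} + 1 = \frac{O}{6} + 1 = 1 + \frac{O}{6}$)
$M{\left(c \right)} = -3 + c + 2 c^{2}$ ($M{\left(c \right)} = -3 + \left(\left(c^{2} + c c\right) + c\right) = -3 + \left(\left(c^{2} + c^{2}\right) + c\right) = -3 + \left(2 c^{2} + c\right) = -3 + \left(c + 2 c^{2}\right) = -3 + c + 2 c^{2}$)
$M{\left(w{\left(-3,5 \right)} \right)} \left(\left(\left(520 - 433\right) + 368\right) - 1335\right) = \left(-3 + \left(1 + \frac{1}{6} \left(-3\right)\right) + 2 \left(1 + \frac{1}{6} \left(-3\right)\right)^{2}\right) \left(\left(\left(520 - 433\right) + 368\right) - 1335\right) = \left(-3 + \left(1 - \frac{1}{2}\right) + 2 \left(1 - \frac{1}{2}\right)^{2}\right) \left(\left(87 + 368\right) - 1335\right) = \left(-3 + \frac{1}{2} + \frac{2}{4}\right) \left(455 - 1335\right) = \left(-3 + \frac{1}{2} + 2 \cdot \frac{1}{4}\right) \left(-880\right) = \left(-3 + \frac{1}{2} + \frac{1}{2}\right) \left(-880\right) = \left(-2\right) \left(-880\right) = 1760$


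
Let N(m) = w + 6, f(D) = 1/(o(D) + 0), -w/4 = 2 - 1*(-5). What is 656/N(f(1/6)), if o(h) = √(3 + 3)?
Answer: -328/11 ≈ -29.818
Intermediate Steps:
o(h) = √6
w = -28 (w = -4*(2 - 1*(-5)) = -4*(2 + 5) = -4*7 = -28)
f(D) = √6/6 (f(D) = 1/(√6 + 0) = 1/(√6) = √6/6)
N(m) = -22 (N(m) = -28 + 6 = -22)
656/N(f(1/6)) = 656/(-22) = 656*(-1/22) = -328/11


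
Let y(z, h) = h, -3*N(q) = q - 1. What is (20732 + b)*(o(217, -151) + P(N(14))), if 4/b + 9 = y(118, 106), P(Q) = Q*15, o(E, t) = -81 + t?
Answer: -597269376/97 ≈ -6.1574e+6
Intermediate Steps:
N(q) = 1/3 - q/3 (N(q) = -(q - 1)/3 = -(-1 + q)/3 = 1/3 - q/3)
P(Q) = 15*Q
b = 4/97 (b = 4/(-9 + 106) = 4/97 ≈ 0.041237)
(20732 + b)*(o(217, -151) + P(N(14))) = (20732 + 4/97)*((-81 - 151) + 15*(1/3 - 1/3*14)) = 2011008*(-232 + 15*(1/3 - 14/3))/97 = 2011008*(-232 + 15*(-13/3))/97 = 2011008*(-232 - 65)/97 = (2011008/97)*(-297) = -597269376/97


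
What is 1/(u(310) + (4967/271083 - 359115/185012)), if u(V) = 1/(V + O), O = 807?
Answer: -56021580131532/107663292315101 ≈ -0.52034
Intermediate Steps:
u(V) = 1/(807 + V) (u(V) = 1/(V + 807) = 1/(807 + V))
1/(u(310) + (4967/271083 - 359115/185012)) = 1/(1/(807 + 310) + (4967/271083 - 359115/185012)) = 1/(1/1117 + (4967*(1/271083) - 359115*1/185012)) = 1/(1/1117 + (4967/271083 - 359115/185012)) = 1/(1/1117 - 96431016941/50153607996) = 1/(-107663292315101/56021580131532) = -56021580131532/107663292315101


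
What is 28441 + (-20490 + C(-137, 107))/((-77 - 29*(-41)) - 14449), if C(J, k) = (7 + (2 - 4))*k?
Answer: 379337572/13337 ≈ 28443.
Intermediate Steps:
C(J, k) = 5*k (C(J, k) = (7 - 2)*k = 5*k)
28441 + (-20490 + C(-137, 107))/((-77 - 29*(-41)) - 14449) = 28441 + (-20490 + 5*107)/((-77 - 29*(-41)) - 14449) = 28441 + (-20490 + 535)/((-77 + 1189) - 14449) = 28441 - 19955/(1112 - 14449) = 28441 - 19955/(-13337) = 28441 - 19955*(-1/13337) = 28441 + 19955/13337 = 379337572/13337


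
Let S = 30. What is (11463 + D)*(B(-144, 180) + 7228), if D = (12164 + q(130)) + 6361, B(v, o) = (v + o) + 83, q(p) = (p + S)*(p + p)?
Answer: 525957036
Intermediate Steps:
q(p) = 2*p*(30 + p) (q(p) = (p + 30)*(p + p) = (30 + p)*(2*p) = 2*p*(30 + p))
B(v, o) = 83 + o + v (B(v, o) = (o + v) + 83 = 83 + o + v)
D = 60125 (D = (12164 + 2*130*(30 + 130)) + 6361 = (12164 + 2*130*160) + 6361 = (12164 + 41600) + 6361 = 53764 + 6361 = 60125)
(11463 + D)*(B(-144, 180) + 7228) = (11463 + 60125)*((83 + 180 - 144) + 7228) = 71588*(119 + 7228) = 71588*7347 = 525957036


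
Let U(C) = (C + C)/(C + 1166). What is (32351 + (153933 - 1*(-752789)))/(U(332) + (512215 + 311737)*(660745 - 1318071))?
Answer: -703365677/405662199191316 ≈ -1.7339e-6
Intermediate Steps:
U(C) = 2*C/(1166 + C) (U(C) = (2*C)/(1166 + C) = 2*C/(1166 + C))
(32351 + (153933 - 1*(-752789)))/(U(332) + (512215 + 311737)*(660745 - 1318071)) = (32351 + (153933 - 1*(-752789)))/(2*332/(1166 + 332) + (512215 + 311737)*(660745 - 1318071)) = (32351 + (153933 + 752789))/(2*332/1498 + 823952*(-657326)) = (32351 + 906722)/(2*332*(1/1498) - 541605072352) = 939073/(332/749 - 541605072352) = 939073/(-405662199191316/749) = 939073*(-749/405662199191316) = -703365677/405662199191316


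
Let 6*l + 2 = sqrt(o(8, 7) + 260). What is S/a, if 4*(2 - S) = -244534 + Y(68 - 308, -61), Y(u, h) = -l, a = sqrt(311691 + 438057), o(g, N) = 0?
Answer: sqrt(187437)*(733625 + sqrt(65))/4498488 ≈ 70.606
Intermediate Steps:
a = 2*sqrt(187437) (a = sqrt(749748) = 2*sqrt(187437) ≈ 865.88)
l = -1/3 + sqrt(65)/3 (l = -1/3 + sqrt(0 + 260)/6 = -1/3 + sqrt(260)/6 = -1/3 + (2*sqrt(65))/6 = -1/3 + sqrt(65)/3 ≈ 2.3541)
Y(u, h) = 1/3 - sqrt(65)/3 (Y(u, h) = -(-1/3 + sqrt(65)/3) = 1/3 - sqrt(65)/3)
S = 733625/12 + sqrt(65)/12 (S = 2 - (-244534 + (1/3 - sqrt(65)/3))/4 = 2 - (-733601/3 - sqrt(65)/3)/4 = 2 + (733601/12 + sqrt(65)/12) = 733625/12 + sqrt(65)/12 ≈ 61136.)
S/a = (733625/12 + sqrt(65)/12)/((2*sqrt(187437))) = (733625/12 + sqrt(65)/12)*(sqrt(187437)/374874) = sqrt(187437)*(733625/12 + sqrt(65)/12)/374874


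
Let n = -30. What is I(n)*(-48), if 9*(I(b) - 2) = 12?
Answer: -160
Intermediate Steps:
I(b) = 10/3 (I(b) = 2 + (⅑)*12 = 2 + 4/3 = 10/3)
I(n)*(-48) = (10/3)*(-48) = -160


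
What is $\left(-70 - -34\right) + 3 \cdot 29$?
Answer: $51$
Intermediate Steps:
$\left(-70 - -34\right) + 3 \cdot 29 = \left(-70 + 34\right) + 87 = -36 + 87 = 51$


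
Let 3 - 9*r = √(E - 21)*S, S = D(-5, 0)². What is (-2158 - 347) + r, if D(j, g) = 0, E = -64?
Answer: -7514/3 ≈ -2504.7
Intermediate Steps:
S = 0 (S = 0² = 0)
r = ⅓ (r = ⅓ - √(-64 - 21)*0/9 = ⅓ - √(-85)*0/9 = ⅓ - I*√85*0/9 = ⅓ - ⅑*0 = ⅓ + 0 = ⅓ ≈ 0.33333)
(-2158 - 347) + r = (-2158 - 347) + ⅓ = -2505 + ⅓ = -7514/3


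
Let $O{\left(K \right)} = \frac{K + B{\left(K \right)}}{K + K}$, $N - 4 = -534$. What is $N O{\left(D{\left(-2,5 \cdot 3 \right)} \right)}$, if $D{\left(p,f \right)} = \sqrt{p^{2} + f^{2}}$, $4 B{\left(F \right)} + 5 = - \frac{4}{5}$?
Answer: $-265 + \frac{1537 \sqrt{229}}{916} \approx -239.61$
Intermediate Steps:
$B{\left(F \right)} = - \frac{29}{20}$ ($B{\left(F \right)} = - \frac{5}{4} + \frac{\left(-4\right) \frac{1}{5}}{4} = - \frac{5}{4} + \frac{1}{4} \left(- \frac{4}{5}\right) = - \frac{5}{4} - \frac{1}{5} = - \frac{29}{20}$)
$D{\left(p,f \right)} = \sqrt{f^{2} + p^{2}}$
$N = -530$ ($N = 4 - 534 = -530$)
$O{\left(K \right)} = \frac{- \frac{29}{20} + K}{2 K}$ ($O{\left(K \right)} = \frac{K - \frac{29}{20}}{K + K} = \frac{- \frac{29}{20} + K}{2 K}$)
$N O{\left(D{\left(-2,5 \cdot 3 \right)} \right)} = - 530 \frac{-29 + 20 \sqrt{\left(5 \cdot 3\right)^{2} + \left(-2\right)^{2}}}{40 \sqrt{\left(5 \cdot 3\right)^{2} + \left(-2\right)^{2}}} = - 530 \frac{-29 + 20 \sqrt{15^{2} + 4}}{40 \sqrt{15^{2} + 4}} = - 530 \frac{-29 + 20 \sqrt{225 + 4}}{40 \sqrt{225 + 4}} = - 530 \frac{-29 + 20 \sqrt{229}}{40 \sqrt{229}} = - 530 \frac{\frac{\sqrt{229}}{229} \left(-29 + 20 \sqrt{229}\right)}{40} = - 530 \frac{\sqrt{229} \left(-29 + 20 \sqrt{229}\right)}{9160} = - \frac{53 \sqrt{229} \left(-29 + 20 \sqrt{229}\right)}{916}$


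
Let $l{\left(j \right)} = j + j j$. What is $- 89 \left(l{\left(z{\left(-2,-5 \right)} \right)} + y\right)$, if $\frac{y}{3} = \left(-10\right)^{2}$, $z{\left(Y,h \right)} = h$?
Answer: $-28480$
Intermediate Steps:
$l{\left(j \right)} = j + j^{2}$
$y = 300$ ($y = 3 \left(-10\right)^{2} = 3 \cdot 100 = 300$)
$- 89 \left(l{\left(z{\left(-2,-5 \right)} \right)} + y\right) = - 89 \left(- 5 \left(1 - 5\right) + 300\right) = - 89 \left(\left(-5\right) \left(-4\right) + 300\right) = - 89 \left(20 + 300\right) = \left(-89\right) 320 = -28480$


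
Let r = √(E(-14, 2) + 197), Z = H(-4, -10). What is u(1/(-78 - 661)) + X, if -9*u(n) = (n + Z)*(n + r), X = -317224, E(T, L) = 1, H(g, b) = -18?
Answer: -1559184206239/4915089 + 13303*√22/2217 ≈ -3.1720e+5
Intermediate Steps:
Z = -18
r = 3*√22 (r = √(1 + 197) = √198 = 3*√22 ≈ 14.071)
u(n) = -(-18 + n)*(n + 3*√22)/9 (u(n) = -(n - 18)*(n + 3*√22)/9 = -(-18 + n)*(n + 3*√22)/9)
u(1/(-78 - 661)) + X = (2/(-78 - 661) + 6*√22 - 1/(9*(-78 - 661)²) - √22/(3*(-78 - 661))) - 317224 = (2/(-739) + 6*√22 - (1/(-739))²/9 - ⅓*√22/(-739)) - 317224 = (2*(-1/739) + 6*√22 - (-1/739)²/9 - ⅓*(-1/739)*√22) - 317224 = (-2/739 + 6*√22 - ⅑*1/546121 + √22/2217) - 317224 = (-2/739 + 6*√22 - 1/4915089 + √22/2217) - 317224 = (-13303/4915089 + 13303*√22/2217) - 317224 = -1559184206239/4915089 + 13303*√22/2217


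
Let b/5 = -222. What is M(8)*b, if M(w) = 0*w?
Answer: 0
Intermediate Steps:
M(w) = 0
b = -1110 (b = 5*(-222) = -1110)
M(8)*b = 0*(-1110) = 0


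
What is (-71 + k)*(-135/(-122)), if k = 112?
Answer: 5535/122 ≈ 45.369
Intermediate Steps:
(-71 + k)*(-135/(-122)) = (-71 + 112)*(-135/(-122)) = 41*(-135*(-1/122)) = 41*(135/122) = 5535/122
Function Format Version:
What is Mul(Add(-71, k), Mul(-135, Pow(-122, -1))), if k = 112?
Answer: Rational(5535, 122) ≈ 45.369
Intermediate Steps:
Mul(Add(-71, k), Mul(-135, Pow(-122, -1))) = Mul(Add(-71, 112), Mul(-135, Pow(-122, -1))) = Mul(41, Mul(-135, Rational(-1, 122))) = Mul(41, Rational(135, 122)) = Rational(5535, 122)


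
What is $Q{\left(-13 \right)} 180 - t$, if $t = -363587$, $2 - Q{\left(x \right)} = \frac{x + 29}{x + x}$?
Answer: $\frac{4732751}{13} \approx 3.6406 \cdot 10^{5}$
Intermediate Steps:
$Q{\left(x \right)} = 2 - \frac{29 + x}{2 x}$ ($Q{\left(x \right)} = 2 - \frac{x + 29}{x + x} = 2 - \frac{29 + x}{2 x}$)
$Q{\left(-13 \right)} 180 - t = \frac{-29 + 3 \left(-13\right)}{2 \left(-13\right)} 180 - -363587 = \frac{1}{2} \left(- \frac{1}{13}\right) \left(-29 - 39\right) 180 + 363587 = \frac{1}{2} \left(- \frac{1}{13}\right) \left(-68\right) 180 + 363587 = \frac{34}{13} \cdot 180 + 363587 = \frac{6120}{13} + 363587 = \frac{4732751}{13}$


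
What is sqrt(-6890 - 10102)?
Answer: 12*I*sqrt(118) ≈ 130.35*I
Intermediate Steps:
sqrt(-6890 - 10102) = sqrt(-16992) = 12*I*sqrt(118)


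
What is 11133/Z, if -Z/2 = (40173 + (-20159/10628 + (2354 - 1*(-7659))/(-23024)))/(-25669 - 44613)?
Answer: 23933083500632304/2457431315119 ≈ 9739.1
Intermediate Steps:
Z = 2457431315119/2149742522288 (Z = -2*(40173 + (-20159/10628 + (2354 - 1*(-7659))/(-23024)))/(-25669 - 44613) = -2*(40173 + (-20159*1/10628 + (2354 + 7659)*(-1/23024)))/(-70282) = -2*(40173 + (-20159/10628 + 10013*(-1/23024)))*(-1)/70282 = -2*(40173 + (-20159/10628 - 10013/23024))*(-1)/70282 = -2*(40173 - 142639745/61174768)*(-1)/70282 = -2457431315119*(-1)/(30587384*70282) = -2*(-2457431315119/4299485044576) = 2457431315119/2149742522288 ≈ 1.1431)
11133/Z = 11133/(2457431315119/2149742522288) = 11133*(2149742522288/2457431315119) = 23933083500632304/2457431315119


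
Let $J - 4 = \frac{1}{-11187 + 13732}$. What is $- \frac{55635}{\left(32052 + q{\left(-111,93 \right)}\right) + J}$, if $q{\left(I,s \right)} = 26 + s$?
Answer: $- \frac{141591075}{81885376} \approx -1.7291$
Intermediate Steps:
$J = \frac{10181}{2545}$ ($J = 4 + \frac{1}{-11187 + 13732} = 4 + \frac{1}{2545} = \frac{10181}{2545} \approx 4.0004$)
$- \frac{55635}{\left(32052 + q{\left(-111,93 \right)}\right) + J} = - \frac{55635}{\left(32052 + \left(26 + 93\right)\right) + \frac{10181}{2545}} = - \frac{55635}{\left(32052 + 119\right) + \frac{10181}{2545}} = - \frac{55635}{32171 + \frac{10181}{2545}} = - \frac{55635}{\frac{81885376}{2545}} = \left(-55635\right) \frac{2545}{81885376} = - \frac{141591075}{81885376}$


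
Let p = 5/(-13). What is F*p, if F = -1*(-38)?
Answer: -190/13 ≈ -14.615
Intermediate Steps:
F = 38
p = -5/13 (p = 5*(-1/13) = -5/13 ≈ -0.38462)
F*p = 38*(-5/13) = -190/13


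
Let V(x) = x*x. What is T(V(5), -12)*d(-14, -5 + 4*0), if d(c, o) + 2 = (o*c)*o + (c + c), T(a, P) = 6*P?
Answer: 27360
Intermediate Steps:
V(x) = x²
d(c, o) = -2 + 2*c + c*o² (d(c, o) = -2 + ((o*c)*o + (c + c)) = -2 + ((c*o)*o + 2*c) = -2 + (c*o² + 2*c) = -2 + (2*c + c*o²) = -2 + 2*c + c*o²)
T(V(5), -12)*d(-14, -5 + 4*0) = (6*(-12))*(-2 + 2*(-14) - 14*(-5 + 4*0)²) = -72*(-2 - 28 - 14*(-5 + 0)²) = -72*(-2 - 28 - 14*(-5)²) = -72*(-2 - 28 - 14*25) = -72*(-2 - 28 - 350) = -72*(-380) = 27360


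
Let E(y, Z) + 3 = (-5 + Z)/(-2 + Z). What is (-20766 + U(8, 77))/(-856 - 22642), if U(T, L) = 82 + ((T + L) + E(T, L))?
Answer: 257513/293725 ≈ 0.87671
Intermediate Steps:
E(y, Z) = -3 + (-5 + Z)/(-2 + Z)
U(T, L) = 82 + L + T + (1 - 2*L)/(-2 + L) (U(T, L) = 82 + ((T + L) + (1 - 2*L)/(-2 + L)) = 82 + ((L + T) + (1 - 2*L)/(-2 + L)) = 82 + (L + T + (1 - 2*L)/(-2 + L)) = 82 + L + T + (1 - 2*L)/(-2 + L))
(-20766 + U(8, 77))/(-856 - 22642) = (-20766 + (1 - 2*77 + (-2 + 77)*(82 + 77 + 8))/(-2 + 77))/(-856 - 22642) = (-20766 + (1 - 154 + 75*167)/75)/(-23498) = (-20766 + (1 - 154 + 12525)/75)*(-1/23498) = (-20766 + (1/75)*12372)*(-1/23498) = (-20766 + 4124/25)*(-1/23498) = -515026/25*(-1/23498) = 257513/293725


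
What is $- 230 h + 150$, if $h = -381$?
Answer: $87780$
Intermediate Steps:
$- 230 h + 150 = \left(-230\right) \left(-381\right) + 150 = 87630 + 150 = 87780$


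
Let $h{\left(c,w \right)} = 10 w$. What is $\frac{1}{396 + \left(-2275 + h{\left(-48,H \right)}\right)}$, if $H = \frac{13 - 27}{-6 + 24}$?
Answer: $- \frac{9}{16981} \approx -0.00053$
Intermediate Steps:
$H = - \frac{7}{9}$ ($H = - \frac{14}{18} = \left(-14\right) \frac{1}{18} = - \frac{7}{9} \approx -0.77778$)
$\frac{1}{396 + \left(-2275 + h{\left(-48,H \right)}\right)} = \frac{1}{396 + \left(-2275 + 10 \left(- \frac{7}{9}\right)\right)} = \frac{1}{396 - \frac{20545}{9}} = \frac{1}{- \frac{16981}{9}} = - \frac{9}{16981}$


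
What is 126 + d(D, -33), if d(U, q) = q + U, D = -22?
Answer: 71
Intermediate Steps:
d(U, q) = U + q
126 + d(D, -33) = 126 + (-22 - 33) = 126 - 55 = 71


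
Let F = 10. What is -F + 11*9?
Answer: 89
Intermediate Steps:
-F + 11*9 = -1*10 + 11*9 = -10 + 99 = 89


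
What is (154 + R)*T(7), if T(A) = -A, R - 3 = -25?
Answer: -924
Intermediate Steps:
R = -22 (R = 3 - 25 = -22)
(154 + R)*T(7) = (154 - 22)*(-1*7) = 132*(-7) = -924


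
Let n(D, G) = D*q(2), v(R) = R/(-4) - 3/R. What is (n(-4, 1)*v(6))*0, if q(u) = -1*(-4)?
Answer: 0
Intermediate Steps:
q(u) = 4
v(R) = -3/R - R/4 (v(R) = R*(-1/4) - 3/R = -R/4 - 3/R = -3/R - R/4)
n(D, G) = 4*D (n(D, G) = D*4 = 4*D)
(n(-4, 1)*v(6))*0 = ((4*(-4))*(-3/6 - 1/4*6))*0 = -16*(-3*1/6 - 3/2)*0 = -16*(-1/2 - 3/2)*0 = -16*(-2)*0 = 32*0 = 0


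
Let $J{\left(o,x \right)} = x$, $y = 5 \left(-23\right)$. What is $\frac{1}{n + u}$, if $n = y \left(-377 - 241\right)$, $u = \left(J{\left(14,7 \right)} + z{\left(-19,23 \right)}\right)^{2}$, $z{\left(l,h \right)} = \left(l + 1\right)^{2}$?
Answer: $\frac{1}{180631} \approx 5.5361 \cdot 10^{-6}$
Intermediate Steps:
$y = -115$
$z{\left(l,h \right)} = \left(1 + l\right)^{2}$
$u = 109561$ ($u = \left(7 + \left(1 - 19\right)^{2}\right)^{2} = \left(7 + \left(-18\right)^{2}\right)^{2} = \left(7 + 324\right)^{2} = 331^{2} = 109561$)
$n = 71070$ ($n = - 115 \left(-377 - 241\right) = \left(-115\right) \left(-618\right) = 71070$)
$\frac{1}{n + u} = \frac{1}{71070 + 109561} = \frac{1}{180631}$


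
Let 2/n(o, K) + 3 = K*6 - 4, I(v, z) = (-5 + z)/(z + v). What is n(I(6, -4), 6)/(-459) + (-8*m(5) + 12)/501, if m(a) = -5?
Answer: 230390/2222937 ≈ 0.10364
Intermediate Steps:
I(v, z) = (-5 + z)/(v + z)
n(o, K) = 2/(-7 + 6*K) (n(o, K) = 2/(-3 + (K*6 - 4)) = 2/(-3 + (6*K - 4)) = 2/(-3 + (-4 + 6*K)) = 2/(-7 + 6*K))
n(I(6, -4), 6)/(-459) + (-8*m(5) + 12)/501 = (2/(-7 + 6*6))/(-459) + (-8*(-5) + 12)/501 = (2/(-7 + 36))*(-1/459) + (40 + 12)*(1/501) = (2/29)*(-1/459) + 52*(1/501) = (2*(1/29))*(-1/459) + 52/501 = (2/29)*(-1/459) + 52/501 = -2/13311 + 52/501 = 230390/2222937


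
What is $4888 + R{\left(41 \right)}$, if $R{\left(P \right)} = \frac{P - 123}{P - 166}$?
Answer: $\frac{611082}{125} \approx 4888.7$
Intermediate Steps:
$R{\left(P \right)} = \frac{-123 + P}{-166 + P}$
$4888 + R{\left(41 \right)} = 4888 + \frac{-123 + 41}{-166 + 41} = 4888 + \frac{1}{-125} \left(-82\right) = 4888 - - \frac{82}{125} = 4888 + \frac{82}{125} = \frac{611082}{125}$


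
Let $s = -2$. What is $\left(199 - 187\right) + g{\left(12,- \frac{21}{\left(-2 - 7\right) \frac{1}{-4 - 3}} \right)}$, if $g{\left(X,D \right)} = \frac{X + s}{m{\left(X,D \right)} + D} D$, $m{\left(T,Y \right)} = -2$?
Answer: $\frac{230}{11} \approx 20.909$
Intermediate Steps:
$g{\left(X,D \right)} = \frac{D \left(-2 + X\right)}{-2 + D}$ ($g{\left(X,D \right)} = \frac{X - 2}{-2 + D} D = \frac{-2 + X}{-2 + D} D = \frac{D \left(-2 + X\right)}{-2 + D}$)
$\left(199 - 187\right) + g{\left(12,- \frac{21}{\left(-2 - 7\right) \frac{1}{-4 - 3}} \right)} = \left(199 - 187\right) + \frac{- \frac{21}{\left(-2 - 7\right) \frac{1}{-4 - 3}} \left(-2 + 12\right)}{-2 - \frac{21}{\left(-2 - 7\right) \frac{1}{-4 - 3}}} = \left(199 - 187\right) + - \frac{21}{\left(-9\right) \frac{1}{-7}} \frac{1}{-2 - \frac{21}{\left(-9\right) \frac{1}{-7}}} \cdot 10 = 12 + - \frac{21}{\left(-9\right) \left(- \frac{1}{7}\right)} \frac{1}{-2 - \frac{21}{\left(-9\right) \left(- \frac{1}{7}\right)}} 10 = 12 + - \frac{21}{\frac{9}{7}} \frac{1}{-2 - \frac{21}{\frac{9}{7}}} \cdot 10 = 12 + \left(-21\right) \frac{7}{9} \frac{1}{-2 - \frac{49}{3}} \cdot 10 = 12 - \frac{49}{3} \frac{1}{-2 - \frac{49}{3}} \cdot 10 = 12 - \frac{49}{3} \frac{1}{- \frac{55}{3}} \cdot 10 = 12 - \left(- \frac{49}{55}\right) 10 = 12 + \frac{98}{11} = \frac{230}{11}$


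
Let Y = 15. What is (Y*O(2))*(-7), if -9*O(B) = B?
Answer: 70/3 ≈ 23.333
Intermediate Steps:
O(B) = -B/9
(Y*O(2))*(-7) = (15*(-⅑*2))*(-7) = (15*(-2/9))*(-7) = -10/3*(-7) = 70/3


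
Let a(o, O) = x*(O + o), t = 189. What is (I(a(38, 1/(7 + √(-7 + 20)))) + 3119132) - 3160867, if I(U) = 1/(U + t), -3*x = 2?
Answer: -180820450217/4332586 - 3*√13/4332586 ≈ -41735.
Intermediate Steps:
x = -⅔ (x = -⅓*2 = -⅔ ≈ -0.66667)
a(o, O) = -2*O/3 - 2*o/3 (a(o, O) = -2*(O + o)/3 = -2*O/3 - 2*o/3)
I(U) = 1/(189 + U) (I(U) = 1/(U + 189) = 1/(189 + U))
(I(a(38, 1/(7 + √(-7 + 20)))) + 3119132) - 3160867 = (1/(189 + (-2/(3*(7 + √(-7 + 20))) - ⅔*38)) + 3119132) - 3160867 = (1/(189 + (-2/(3*(7 + √13)) - 76/3)) + 3119132) - 3160867 = (1/(189 + (-76/3 - 2/(3*(7 + √13)))) + 3119132) - 3160867 = (1/(491/3 - 2/(3*(7 + √13))) + 3119132) - 3160867 = (3119132 + 1/(491/3 - 2/(3*(7 + √13)))) - 3160867 = -41735 + 1/(491/3 - 2/(3*(7 + √13)))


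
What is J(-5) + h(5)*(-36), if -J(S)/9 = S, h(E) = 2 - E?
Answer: 153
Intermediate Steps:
J(S) = -9*S
J(-5) + h(5)*(-36) = -9*(-5) + (2 - 1*5)*(-36) = 45 + (2 - 5)*(-36) = 45 - 3*(-36) = 45 + 108 = 153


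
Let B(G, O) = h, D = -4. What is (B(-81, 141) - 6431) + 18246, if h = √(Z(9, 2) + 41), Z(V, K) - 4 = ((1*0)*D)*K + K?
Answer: 11815 + √47 ≈ 11822.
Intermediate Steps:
Z(V, K) = 4 + K (Z(V, K) = 4 + (((1*0)*(-4))*K + K) = 4 + ((0*(-4))*K + K) = 4 + (0*K + K) = 4 + (0 + K) = 4 + K)
h = √47 (h = √((4 + 2) + 41) = √(6 + 41) = √47 ≈ 6.8557)
B(G, O) = √47
(B(-81, 141) - 6431) + 18246 = (√47 - 6431) + 18246 = (-6431 + √47) + 18246 = 11815 + √47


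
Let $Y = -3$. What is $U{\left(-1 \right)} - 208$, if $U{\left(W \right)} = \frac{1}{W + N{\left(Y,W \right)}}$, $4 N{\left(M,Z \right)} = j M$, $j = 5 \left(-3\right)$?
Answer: $- \frac{8524}{41} \approx -207.9$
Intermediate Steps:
$j = -15$
$N{\left(M,Z \right)} = - \frac{15 M}{4}$ ($N{\left(M,Z \right)} = \frac{\left(-15\right) M}{4} = - \frac{15 M}{4}$)
$U{\left(W \right)} = \frac{1}{\frac{45}{4} + W}$ ($U{\left(W \right)} = \frac{1}{W - - \frac{45}{4}} = \frac{1}{W + \frac{45}{4}} = \frac{1}{\frac{45}{4} + W}$)
$U{\left(-1 \right)} - 208 = \frac{4}{45 + 4 \left(-1\right)} - 208 = \frac{4}{45 - 4} - 208 = \frac{4}{41} - 208 = - \frac{8524}{41}$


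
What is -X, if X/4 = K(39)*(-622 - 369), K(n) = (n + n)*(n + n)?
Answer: 24116976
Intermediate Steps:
K(n) = 4*n² (K(n) = (2*n)*(2*n) = 4*n²)
X = -24116976 (X = 4*((4*39²)*(-622 - 369)) = 4*((4*1521)*(-991)) = 4*(6084*(-991)) = 4*(-6029244) = -24116976)
-X = -1*(-24116976) = 24116976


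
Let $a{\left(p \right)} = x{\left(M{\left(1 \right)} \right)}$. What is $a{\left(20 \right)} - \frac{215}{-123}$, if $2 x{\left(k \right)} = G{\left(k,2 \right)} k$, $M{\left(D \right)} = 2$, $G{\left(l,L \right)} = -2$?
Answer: $- \frac{31}{123} \approx -0.25203$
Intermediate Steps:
$x{\left(k \right)} = - k$ ($x{\left(k \right)} = \frac{\left(-2\right) k}{2} = - k$)
$a{\left(p \right)} = -2$ ($a{\left(p \right)} = \left(-1\right) 2 = -2$)
$a{\left(20 \right)} - \frac{215}{-123} = -2 - \frac{215}{-123} = -2 - 215 \left(- \frac{1}{123}\right) = -2 - - \frac{215}{123} = -2 + \frac{215}{123} = - \frac{31}{123}$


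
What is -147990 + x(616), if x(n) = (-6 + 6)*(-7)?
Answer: -147990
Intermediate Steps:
x(n) = 0 (x(n) = 0*(-7) = 0)
-147990 + x(616) = -147990 + 0 = -147990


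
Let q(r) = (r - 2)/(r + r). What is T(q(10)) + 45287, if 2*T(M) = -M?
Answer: 226434/5 ≈ 45287.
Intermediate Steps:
q(r) = (-2 + r)/(2*r) (q(r) = (-2 + r)/((2*r)) = (-2 + r)*(1/(2*r)) = (-2 + r)/(2*r))
T(M) = -M/2 (T(M) = (-M)/2 = -M/2)
T(q(10)) + 45287 = -(-2 + 10)/(4*10) + 45287 = -8/(4*10) + 45287 = -½*⅖ + 45287 = -⅕ + 45287 = 226434/5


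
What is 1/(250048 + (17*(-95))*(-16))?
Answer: 1/275888 ≈ 3.6247e-6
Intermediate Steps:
1/(250048 + (17*(-95))*(-16)) = 1/(250048 - 1615*(-16)) = 1/(250048 + 25840) = 1/275888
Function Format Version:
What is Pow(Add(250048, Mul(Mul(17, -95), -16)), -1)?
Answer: Rational(1, 275888) ≈ 3.6247e-6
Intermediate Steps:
Pow(Add(250048, Mul(Mul(17, -95), -16)), -1) = Pow(Add(250048, Mul(-1615, -16)), -1) = Pow(Add(250048, 25840), -1) = Pow(275888, -1) = Rational(1, 275888)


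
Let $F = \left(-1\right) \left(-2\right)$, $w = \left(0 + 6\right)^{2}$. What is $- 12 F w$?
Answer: $-864$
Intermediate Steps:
$w = 36$ ($w = 6^{2} = 36$)
$F = 2$
$- 12 F w = \left(-12\right) 2 \cdot 36 = \left(-24\right) 36 = -864$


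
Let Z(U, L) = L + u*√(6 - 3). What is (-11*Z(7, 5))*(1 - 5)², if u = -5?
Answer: -880 + 880*√3 ≈ 644.21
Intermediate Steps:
Z(U, L) = L - 5*√3 (Z(U, L) = L - 5*√(6 - 3) = L - 5*√3)
(-11*Z(7, 5))*(1 - 5)² = (-11*(5 - 5*√3))*(1 - 5)² = (-55 + 55*√3)*(-4)² = (-55 + 55*√3)*16 = -880 + 880*√3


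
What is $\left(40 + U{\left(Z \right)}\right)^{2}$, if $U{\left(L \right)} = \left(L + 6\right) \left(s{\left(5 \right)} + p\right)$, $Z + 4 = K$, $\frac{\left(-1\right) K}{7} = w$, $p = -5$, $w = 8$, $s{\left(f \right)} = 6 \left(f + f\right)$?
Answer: $8584900$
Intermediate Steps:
$s{\left(f \right)} = 12 f$ ($s{\left(f \right)} = 6 \cdot 2 f = 12 f$)
$K = -56$ ($K = \left(-7\right) 8 = -56$)
$Z = -60$ ($Z = -4 - 56 = -60$)
$U{\left(L \right)} = 330 + 55 L$ ($U{\left(L \right)} = \left(L + 6\right) \left(12 \cdot 5 - 5\right) = \left(6 + L\right) \left(60 - 5\right) = \left(6 + L\right) 55 = 330 + 55 L$)
$\left(40 + U{\left(Z \right)}\right)^{2} = \left(40 + \left(330 + 55 \left(-60\right)\right)\right)^{2} = \left(40 + \left(330 - 3300\right)\right)^{2} = \left(40 - 2970\right)^{2} = \left(-2930\right)^{2} = 8584900$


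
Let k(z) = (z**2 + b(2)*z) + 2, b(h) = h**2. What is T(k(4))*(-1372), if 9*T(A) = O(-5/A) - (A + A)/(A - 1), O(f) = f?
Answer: 1699222/5049 ≈ 336.55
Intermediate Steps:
k(z) = 2 + z**2 + 4*z (k(z) = (z**2 + 2**2*z) + 2 = (z**2 + 4*z) + 2 = 2 + z**2 + 4*z)
T(A) = -5/(9*A) - 2*A/(9*(-1 + A)) (T(A) = (-5/A - (A + A)/(A - 1))/9 = (-5/A - 2*A/(-1 + A))/9 = -5/(9*A) - 2*A/(9*(-1 + A)))
T(k(4))*(-1372) = ((5 - (2 + 4**2 + 4*4)*(5 + 2*(2 + 4**2 + 4*4)))/(9*(2 + 4**2 + 4*4)*(-1 + (2 + 4**2 + 4*4))))*(-1372) = ((5 - (2 + 16 + 16)*(5 + 2*(2 + 16 + 16)))/(9*(2 + 16 + 16)*(-1 + (2 + 16 + 16))))*(-1372) = ((1/9)*(5 - 1*34*(5 + 2*34))/(34*(-1 + 34)))*(-1372) = ((1/9)*(1/34)*(5 - 1*34*(5 + 68))/33)*(-1372) = ((1/9)*(1/34)*(1/33)*(5 - 1*34*73))*(-1372) = ((1/9)*(1/34)*(1/33)*(5 - 2482))*(-1372) = ((1/9)*(1/34)*(1/33)*(-2477))*(-1372) = -2477/10098*(-1372) = 1699222/5049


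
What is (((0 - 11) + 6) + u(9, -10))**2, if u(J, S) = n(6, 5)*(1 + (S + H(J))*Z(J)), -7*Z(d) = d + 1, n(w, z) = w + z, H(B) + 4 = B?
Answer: 350464/49 ≈ 7152.3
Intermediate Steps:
H(B) = -4 + B
Z(d) = -1/7 - d/7 (Z(d) = -(d + 1)/7 = -(1 + d)/7 = -1/7 - d/7)
u(J, S) = 11 + 11*(-1/7 - J/7)*(-4 + J + S) (u(J, S) = (6 + 5)*(1 + (S + (-4 + J))*(-1/7 - J/7)) = 11*(1 + (-4 + J + S)*(-1/7 - J/7)) = 11*(1 + (-1/7 - J/7)*(-4 + J + S)) = 11 + 11*(-1/7 - J/7)*(-4 + J + S))
(((0 - 11) + 6) + u(9, -10))**2 = (((0 - 11) + 6) + (11 - 11/7*(-10)*(1 + 9) - 11*(1 + 9)*(-4 + 9)/7))**2 = ((-11 + 6) + (11 - 11/7*(-10)*10 - 11/7*10*5))**2 = (-5 + (11 + 1100/7 - 550/7))**2 = (-5 + 627/7)**2 = (592/7)**2 = 350464/49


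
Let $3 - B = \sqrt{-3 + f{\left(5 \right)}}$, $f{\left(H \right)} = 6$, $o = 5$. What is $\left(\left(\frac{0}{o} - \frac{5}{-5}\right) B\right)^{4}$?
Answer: $\left(3 - \sqrt{3}\right)^{4} \approx 2.5847$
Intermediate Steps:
$B = 3 - \sqrt{3}$ ($B = 3 - \sqrt{-3 + 6} = 3 - \sqrt{3} \approx 1.268$)
$\left(\left(\frac{0}{o} - \frac{5}{-5}\right) B\right)^{4} = \left(\left(\frac{0}{5} - \frac{5}{-5}\right) \left(3 - \sqrt{3}\right)\right)^{4} = \left(\left(0 \cdot \frac{1}{5} - -1\right) \left(3 - \sqrt{3}\right)\right)^{4} = \left(\left(0 + 1\right) \left(3 - \sqrt{3}\right)\right)^{4} = \left(1 \left(3 - \sqrt{3}\right)\right)^{4} = \left(3 - \sqrt{3}\right)^{4}$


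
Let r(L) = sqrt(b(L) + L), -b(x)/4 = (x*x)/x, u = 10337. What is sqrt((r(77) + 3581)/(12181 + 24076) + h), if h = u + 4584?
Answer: sqrt(19614829537446 + 36257*I*sqrt(231))/36257 ≈ 122.15 + 1.7159e-6*I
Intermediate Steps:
h = 14921 (h = 10337 + 4584 = 14921)
b(x) = -4*x (b(x) = -4*x*x/x = -4*x**2/x = -4*x)
r(L) = sqrt(3)*sqrt(-L) (r(L) = sqrt(-4*L + L) = sqrt(-3*L) = sqrt(3)*sqrt(-L))
sqrt((r(77) + 3581)/(12181 + 24076) + h) = sqrt((sqrt(3)*sqrt(-1*77) + 3581)/(12181 + 24076) + 14921) = sqrt((sqrt(3)*sqrt(-77) + 3581)/36257 + 14921) = sqrt((sqrt(3)*(I*sqrt(77)) + 3581)*(1/36257) + 14921) = sqrt((I*sqrt(231) + 3581)*(1/36257) + 14921) = sqrt((3581 + I*sqrt(231))*(1/36257) + 14921) = sqrt((3581/36257 + I*sqrt(231)/36257) + 14921) = sqrt(540994278/36257 + I*sqrt(231)/36257)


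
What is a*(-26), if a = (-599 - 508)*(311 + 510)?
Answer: 23630022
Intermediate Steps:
a = -908847 (a = -1107*821 = -908847)
a*(-26) = -908847*(-26) = 23630022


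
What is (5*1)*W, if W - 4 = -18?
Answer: -70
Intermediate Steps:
W = -14 (W = 4 - 18 = -14)
(5*1)*W = (5*1)*(-14) = 5*(-14) = -70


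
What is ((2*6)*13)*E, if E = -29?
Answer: -4524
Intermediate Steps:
((2*6)*13)*E = ((2*6)*13)*(-29) = (12*13)*(-29) = 156*(-29) = -4524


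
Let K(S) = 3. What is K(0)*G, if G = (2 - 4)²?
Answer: 12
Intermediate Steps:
G = 4 (G = (-2)² = 4)
K(0)*G = 3*4 = 12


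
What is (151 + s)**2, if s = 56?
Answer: 42849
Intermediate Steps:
(151 + s)**2 = (151 + 56)**2 = 207**2 = 42849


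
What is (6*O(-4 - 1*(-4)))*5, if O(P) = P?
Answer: 0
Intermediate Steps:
(6*O(-4 - 1*(-4)))*5 = (6*(-4 - 1*(-4)))*5 = (6*(-4 + 4))*5 = (6*0)*5 = 0*5 = 0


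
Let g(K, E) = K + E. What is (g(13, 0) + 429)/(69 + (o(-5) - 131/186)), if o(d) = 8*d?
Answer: 82212/5263 ≈ 15.621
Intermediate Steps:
g(K, E) = E + K
(g(13, 0) + 429)/(69 + (o(-5) - 131/186)) = ((0 + 13) + 429)/(69 + (8*(-5) - 131/186)) = (13 + 429)/(69 + (-40 - 131/186)) = 442/(69 + (-40 - 1*131/186)) = 442/(69 + (-40 - 131/186)) = 442/(69 - 7571/186) = 442/(5263/186) = 442*(186/5263) = 82212/5263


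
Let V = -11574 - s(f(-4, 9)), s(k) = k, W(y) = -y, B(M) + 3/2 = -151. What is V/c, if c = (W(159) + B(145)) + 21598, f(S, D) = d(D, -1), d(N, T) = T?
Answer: -23146/42573 ≈ -0.54368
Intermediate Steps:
B(M) = -305/2 (B(M) = -3/2 - 151 = -305/2)
f(S, D) = -1
V = -11573 (V = -11574 - 1*(-1) = -11574 + 1 = -11573)
c = 42573/2 (c = (-1*159 - 305/2) + 21598 = (-159 - 305/2) + 21598 = -623/2 + 21598 = 42573/2 ≈ 21287.)
V/c = -11573/42573/2 = -11573*2/42573 = -23146/42573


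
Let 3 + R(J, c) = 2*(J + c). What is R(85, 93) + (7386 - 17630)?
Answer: -9891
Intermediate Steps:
R(J, c) = -3 + 2*J + 2*c (R(J, c) = -3 + 2*(J + c) = -3 + (2*J + 2*c) = -3 + 2*J + 2*c)
R(85, 93) + (7386 - 17630) = (-3 + 2*85 + 2*93) + (7386 - 17630) = (-3 + 170 + 186) - 10244 = 353 - 10244 = -9891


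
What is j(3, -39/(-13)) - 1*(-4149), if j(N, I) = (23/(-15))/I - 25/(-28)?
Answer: 5228221/1260 ≈ 4149.4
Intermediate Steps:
j(N, I) = 25/28 - 23/(15*I) (j(N, I) = (23*(-1/15))/I - 25*(-1/28) = -23/(15*I) + 25/28 = 25/28 - 23/(15*I))
j(3, -39/(-13)) - 1*(-4149) = (-644 + 375*(-39/(-13)))/(420*((-39/(-13)))) - 1*(-4149) = (-644 + 375*(-39*(-1/13)))/(420*((-39*(-1/13)))) + 4149 = (1/420)*(-644 + 375*3)/3 + 4149 = (1/420)*(⅓)*(-644 + 1125) + 4149 = (1/420)*(⅓)*481 + 4149 = 481/1260 + 4149 = 5228221/1260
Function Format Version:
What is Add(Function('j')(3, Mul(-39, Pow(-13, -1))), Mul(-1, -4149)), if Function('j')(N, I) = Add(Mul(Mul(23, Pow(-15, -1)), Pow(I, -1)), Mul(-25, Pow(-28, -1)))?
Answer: Rational(5228221, 1260) ≈ 4149.4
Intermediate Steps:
Function('j')(N, I) = Add(Rational(25, 28), Mul(Rational(-23, 15), Pow(I, -1))) (Function('j')(N, I) = Add(Mul(Mul(23, Rational(-1, 15)), Pow(I, -1)), Mul(-25, Rational(-1, 28))) = Add(Mul(Rational(-23, 15), Pow(I, -1)), Rational(25, 28)) = Add(Rational(25, 28), Mul(Rational(-23, 15), Pow(I, -1))))
Add(Function('j')(3, Mul(-39, Pow(-13, -1))), Mul(-1, -4149)) = Add(Mul(Rational(1, 420), Pow(Mul(-39, Pow(-13, -1)), -1), Add(-644, Mul(375, Mul(-39, Pow(-13, -1))))), Mul(-1, -4149)) = Add(Mul(Rational(1, 420), Pow(Mul(-39, Rational(-1, 13)), -1), Add(-644, Mul(375, Mul(-39, Rational(-1, 13))))), 4149) = Add(Mul(Rational(1, 420), Pow(3, -1), Add(-644, Mul(375, 3))), 4149) = Add(Mul(Rational(1, 420), Rational(1, 3), Add(-644, 1125)), 4149) = Add(Mul(Rational(1, 420), Rational(1, 3), 481), 4149) = Add(Rational(481, 1260), 4149) = Rational(5228221, 1260)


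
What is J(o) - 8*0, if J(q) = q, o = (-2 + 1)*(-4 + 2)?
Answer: 2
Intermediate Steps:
o = 2 (o = -1*(-2) = 2)
J(o) - 8*0 = 2 - 8*0 = 2 + 0 = 2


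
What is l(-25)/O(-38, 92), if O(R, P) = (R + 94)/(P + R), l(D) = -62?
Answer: -837/14 ≈ -59.786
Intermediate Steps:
O(R, P) = (94 + R)/(P + R)
l(-25)/O(-38, 92) = -62*(92 - 38)/(94 - 38) = -62/(56/54) = -62/((1/54)*56) = -62/28/27 = -62*27/28 = -837/14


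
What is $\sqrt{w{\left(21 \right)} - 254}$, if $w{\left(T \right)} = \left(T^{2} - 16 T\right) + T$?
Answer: $8 i \sqrt{2} \approx 11.314 i$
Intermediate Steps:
$w{\left(T \right)} = T^{2} - 15 T$
$\sqrt{w{\left(21 \right)} - 254} = \sqrt{21 \left(-15 + 21\right) - 254} = \sqrt{21 \cdot 6 - 254} = \sqrt{126 - 254} = \sqrt{-128} = 8 i \sqrt{2}$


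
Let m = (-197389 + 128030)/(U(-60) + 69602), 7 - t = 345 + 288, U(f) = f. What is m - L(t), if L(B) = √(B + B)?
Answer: -69359/69542 - 2*I*√313 ≈ -0.99737 - 35.384*I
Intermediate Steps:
t = -626 (t = 7 - (345 + 288) = 7 - 1*633 = 7 - 633 = -626)
m = -69359/69542 (m = (-197389 + 128030)/(-60 + 69602) = -69359/69542 ≈ -0.99737)
L(B) = √2*√B (L(B) = √(2*B) = √2*√B)
m - L(t) = -69359/69542 - √2*√(-626) = -69359/69542 - √2*I*√626 = -69359/69542 - 2*I*√313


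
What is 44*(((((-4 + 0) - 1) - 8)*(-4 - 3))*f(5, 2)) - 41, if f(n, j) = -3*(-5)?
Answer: 60019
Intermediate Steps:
f(n, j) = 15
44*(((((-4 + 0) - 1) - 8)*(-4 - 3))*f(5, 2)) - 41 = 44*(((((-4 + 0) - 1) - 8)*(-4 - 3))*15) - 41 = 44*((((-4 - 1) - 8)*(-7))*15) - 41 = 44*(((-5 - 8)*(-7))*15) - 41 = 44*(-13*(-7)*15) - 41 = 44*(91*15) - 41 = 44*1365 - 41 = 60060 - 41 = 60019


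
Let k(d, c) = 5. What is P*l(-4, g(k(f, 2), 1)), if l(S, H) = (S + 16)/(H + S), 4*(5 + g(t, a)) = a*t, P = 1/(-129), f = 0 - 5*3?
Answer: 16/1333 ≈ 0.012003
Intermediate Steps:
f = -15 (f = 0 - 15 = -15)
P = -1/129 ≈ -0.0077519
g(t, a) = -5 + a*t/4 (g(t, a) = -5 + (a*t)/4 = -5 + a*t/4)
l(S, H) = (16 + S)/(H + S)
P*l(-4, g(k(f, 2), 1)) = -(16 - 4)/(129*((-5 + (1/4)*1*5) - 4)) = -12/(129*((-5 + 5/4) - 4)) = -12/(129*(-15/4 - 4)) = -12/(129*(-31/4)) = -(-4)*12/3999 = -1/129*(-48/31) = 16/1333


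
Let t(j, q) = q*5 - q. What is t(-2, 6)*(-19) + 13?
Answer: -443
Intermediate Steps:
t(j, q) = 4*q (t(j, q) = 5*q - q = 4*q)
t(-2, 6)*(-19) + 13 = (4*6)*(-19) + 13 = 24*(-19) + 13 = -456 + 13 = -443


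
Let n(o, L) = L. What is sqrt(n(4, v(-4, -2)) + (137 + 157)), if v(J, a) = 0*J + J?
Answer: sqrt(290) ≈ 17.029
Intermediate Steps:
v(J, a) = J (v(J, a) = 0 + J = J)
sqrt(n(4, v(-4, -2)) + (137 + 157)) = sqrt(-4 + (137 + 157)) = sqrt(-4 + 294) = sqrt(290)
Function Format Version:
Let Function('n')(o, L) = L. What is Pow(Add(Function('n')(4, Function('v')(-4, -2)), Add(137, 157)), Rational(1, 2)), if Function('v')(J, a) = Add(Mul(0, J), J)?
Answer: Pow(290, Rational(1, 2)) ≈ 17.029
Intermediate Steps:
Function('v')(J, a) = J (Function('v')(J, a) = Add(0, J) = J)
Pow(Add(Function('n')(4, Function('v')(-4, -2)), Add(137, 157)), Rational(1, 2)) = Pow(Add(-4, Add(137, 157)), Rational(1, 2)) = Pow(Add(-4, 294), Rational(1, 2)) = Pow(290, Rational(1, 2))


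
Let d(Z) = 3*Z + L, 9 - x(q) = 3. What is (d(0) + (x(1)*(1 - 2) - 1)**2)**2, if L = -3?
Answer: 2116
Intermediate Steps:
x(q) = 6 (x(q) = 9 - 1*3 = 9 - 3 = 6)
d(Z) = -3 + 3*Z (d(Z) = 3*Z - 3 = -3 + 3*Z)
(d(0) + (x(1)*(1 - 2) - 1)**2)**2 = ((-3 + 3*0) + (6*(1 - 2) - 1)**2)**2 = ((-3 + 0) + (6*(-1) - 1)**2)**2 = (-3 + (-6 - 1)**2)**2 = (-3 + (-7)**2)**2 = (-3 + 49)**2 = 46**2 = 2116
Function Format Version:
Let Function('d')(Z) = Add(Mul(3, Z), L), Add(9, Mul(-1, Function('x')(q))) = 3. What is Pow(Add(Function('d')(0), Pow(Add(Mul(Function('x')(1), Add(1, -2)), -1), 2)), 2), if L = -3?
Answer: 2116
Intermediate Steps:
Function('x')(q) = 6 (Function('x')(q) = Add(9, Mul(-1, 3)) = Add(9, -3) = 6)
Function('d')(Z) = Add(-3, Mul(3, Z)) (Function('d')(Z) = Add(Mul(3, Z), -3) = Add(-3, Mul(3, Z)))
Pow(Add(Function('d')(0), Pow(Add(Mul(Function('x')(1), Add(1, -2)), -1), 2)), 2) = Pow(Add(Add(-3, Mul(3, 0)), Pow(Add(Mul(6, Add(1, -2)), -1), 2)), 2) = Pow(Add(Add(-3, 0), Pow(Add(Mul(6, -1), -1), 2)), 2) = Pow(Add(-3, Pow(Add(-6, -1), 2)), 2) = Pow(Add(-3, Pow(-7, 2)), 2) = Pow(Add(-3, 49), 2) = Pow(46, 2) = 2116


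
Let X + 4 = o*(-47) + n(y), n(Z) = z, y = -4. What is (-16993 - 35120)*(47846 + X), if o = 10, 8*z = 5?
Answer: -19749836853/8 ≈ -2.4687e+9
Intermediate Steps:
z = 5/8 (z = (⅛)*5 = 5/8 ≈ 0.62500)
n(Z) = 5/8
X = -3787/8 (X = -4 + (10*(-47) + 5/8) = -4 + (-470 + 5/8) = -4 - 3755/8 = -3787/8 ≈ -473.38)
(-16993 - 35120)*(47846 + X) = (-16993 - 35120)*(47846 - 3787/8) = -52113*378981/8 = -19749836853/8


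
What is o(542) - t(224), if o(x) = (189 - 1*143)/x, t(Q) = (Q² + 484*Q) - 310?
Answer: -42894399/271 ≈ -1.5828e+5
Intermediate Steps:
t(Q) = -310 + Q² + 484*Q
o(x) = 46/x (o(x) = (189 - 143)/x = 46/x)
o(542) - t(224) = 46/542 - (-310 + 224² + 484*224) = 46*(1/542) - (-310 + 50176 + 108416) = 23/271 - 1*158282 = 23/271 - 158282 = -42894399/271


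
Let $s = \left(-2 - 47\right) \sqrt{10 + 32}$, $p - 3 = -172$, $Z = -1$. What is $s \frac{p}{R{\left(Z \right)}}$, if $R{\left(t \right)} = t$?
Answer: $- 8281 \sqrt{42} \approx -53667.0$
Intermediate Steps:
$p = -169$ ($p = 3 - 172 = -169$)
$s = - 49 \sqrt{42} \approx -317.56$
$s \frac{p}{R{\left(Z \right)}} = - 49 \sqrt{42} \left(- \frac{169}{-1}\right) = - 49 \sqrt{42} \left(\left(-169\right) \left(-1\right)\right) = - 49 \sqrt{42} \cdot 169 = - 8281 \sqrt{42}$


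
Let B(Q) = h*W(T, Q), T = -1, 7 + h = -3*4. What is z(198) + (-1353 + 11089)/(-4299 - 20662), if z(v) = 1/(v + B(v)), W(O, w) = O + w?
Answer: -34539081/88486745 ≈ -0.39033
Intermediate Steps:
h = -19 (h = -7 - 3*4 = -7 - 12 = -19)
B(Q) = 19 - 19*Q (B(Q) = -19*(-1 + Q) = 19 - 19*Q)
z(v) = 1/(19 - 18*v) (z(v) = 1/(v + (19 - 19*v)) = 1/(19 - 18*v))
z(198) + (-1353 + 11089)/(-4299 - 20662) = 1/(19 - 18*198) + (-1353 + 11089)/(-4299 - 20662) = 1/(19 - 3564) + 9736/(-24961) = 1/(-3545) + 9736*(-1/24961) = -1/3545 - 9736/24961 = -34539081/88486745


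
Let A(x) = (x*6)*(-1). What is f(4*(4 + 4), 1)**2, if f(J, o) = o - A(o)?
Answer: 49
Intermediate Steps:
A(x) = -6*x (A(x) = (6*x)*(-1) = -6*x)
f(J, o) = 7*o (f(J, o) = o - (-6)*o = o + 6*o = 7*o)
f(4*(4 + 4), 1)**2 = (7*1)**2 = 7**2 = 49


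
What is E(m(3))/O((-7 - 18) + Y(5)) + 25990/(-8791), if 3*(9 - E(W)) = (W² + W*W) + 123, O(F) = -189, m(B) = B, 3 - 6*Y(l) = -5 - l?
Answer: -4578052/1661499 ≈ -2.7554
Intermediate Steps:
Y(l) = 4/3 + l/6 (Y(l) = ½ - (-5 - l)/6 = ½ + (⅚ + l/6) = 4/3 + l/6)
E(W) = -32 - 2*W²/3 (E(W) = 9 - ((W² + W*W) + 123)/3 = 9 - ((W² + W²) + 123)/3 = 9 - (2*W² + 123)/3 = 9 - (123 + 2*W²)/3 = 9 + (-41 - 2*W²/3) = -32 - 2*W²/3)
E(m(3))/O((-7 - 18) + Y(5)) + 25990/(-8791) = (-32 - ⅔*3²)/(-189) + 25990/(-8791) = (-32 - ⅔*9)*(-1/189) + 25990*(-1/8791) = (-32 - 6)*(-1/189) - 25990/8791 = -38*(-1/189) - 25990/8791 = 38/189 - 25990/8791 = -4578052/1661499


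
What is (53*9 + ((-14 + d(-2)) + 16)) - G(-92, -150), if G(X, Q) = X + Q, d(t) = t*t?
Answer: 725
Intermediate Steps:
d(t) = t²
G(X, Q) = Q + X
(53*9 + ((-14 + d(-2)) + 16)) - G(-92, -150) = (53*9 + ((-14 + (-2)²) + 16)) - (-150 - 92) = (477 + ((-14 + 4) + 16)) - 1*(-242) = (477 + (-10 + 16)) + 242 = (477 + 6) + 242 = 483 + 242 = 725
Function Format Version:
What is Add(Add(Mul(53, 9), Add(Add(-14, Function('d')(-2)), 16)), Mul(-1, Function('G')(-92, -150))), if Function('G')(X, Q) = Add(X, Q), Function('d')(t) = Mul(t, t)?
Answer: 725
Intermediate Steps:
Function('d')(t) = Pow(t, 2)
Function('G')(X, Q) = Add(Q, X)
Add(Add(Mul(53, 9), Add(Add(-14, Function('d')(-2)), 16)), Mul(-1, Function('G')(-92, -150))) = Add(Add(Mul(53, 9), Add(Add(-14, Pow(-2, 2)), 16)), Mul(-1, Add(-150, -92))) = Add(Add(477, Add(Add(-14, 4), 16)), Mul(-1, -242)) = Add(Add(477, Add(-10, 16)), 242) = Add(Add(477, 6), 242) = Add(483, 242) = 725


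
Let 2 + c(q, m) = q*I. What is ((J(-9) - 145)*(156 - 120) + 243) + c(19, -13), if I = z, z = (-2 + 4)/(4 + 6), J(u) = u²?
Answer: -10296/5 ≈ -2059.2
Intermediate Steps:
z = ⅕ (z = 2/10 = 2*(⅒) = ⅕ ≈ 0.20000)
I = ⅕ ≈ 0.20000
c(q, m) = -2 + q/5 (c(q, m) = -2 + q*(⅕) = -2 + q/5)
((J(-9) - 145)*(156 - 120) + 243) + c(19, -13) = (((-9)² - 145)*(156 - 120) + 243) + (-2 + (⅕)*19) = ((81 - 145)*36 + 243) + (-2 + 19/5) = (-64*36 + 243) + 9/5 = (-2304 + 243) + 9/5 = -2061 + 9/5 = -10296/5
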